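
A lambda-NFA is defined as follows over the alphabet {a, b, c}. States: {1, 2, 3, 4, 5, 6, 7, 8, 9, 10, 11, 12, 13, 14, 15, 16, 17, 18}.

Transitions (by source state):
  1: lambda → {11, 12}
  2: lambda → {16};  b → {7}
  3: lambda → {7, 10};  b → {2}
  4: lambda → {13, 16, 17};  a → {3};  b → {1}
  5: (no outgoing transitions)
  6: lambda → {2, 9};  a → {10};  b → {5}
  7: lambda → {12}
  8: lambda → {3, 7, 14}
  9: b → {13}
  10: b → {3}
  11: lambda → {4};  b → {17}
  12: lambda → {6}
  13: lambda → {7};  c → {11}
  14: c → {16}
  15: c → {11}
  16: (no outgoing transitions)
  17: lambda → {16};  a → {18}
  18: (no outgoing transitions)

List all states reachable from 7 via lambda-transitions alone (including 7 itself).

{2, 6, 7, 9, 12, 16}

Start with {7}.
From 7 via lambda: add 12.
From 12 via lambda: add 6.
From 6 via lambda: add 2, 9.
From 2 via lambda: add 16.
No new states can be added; the closed set is {2, 6, 7, 9, 12, 16}.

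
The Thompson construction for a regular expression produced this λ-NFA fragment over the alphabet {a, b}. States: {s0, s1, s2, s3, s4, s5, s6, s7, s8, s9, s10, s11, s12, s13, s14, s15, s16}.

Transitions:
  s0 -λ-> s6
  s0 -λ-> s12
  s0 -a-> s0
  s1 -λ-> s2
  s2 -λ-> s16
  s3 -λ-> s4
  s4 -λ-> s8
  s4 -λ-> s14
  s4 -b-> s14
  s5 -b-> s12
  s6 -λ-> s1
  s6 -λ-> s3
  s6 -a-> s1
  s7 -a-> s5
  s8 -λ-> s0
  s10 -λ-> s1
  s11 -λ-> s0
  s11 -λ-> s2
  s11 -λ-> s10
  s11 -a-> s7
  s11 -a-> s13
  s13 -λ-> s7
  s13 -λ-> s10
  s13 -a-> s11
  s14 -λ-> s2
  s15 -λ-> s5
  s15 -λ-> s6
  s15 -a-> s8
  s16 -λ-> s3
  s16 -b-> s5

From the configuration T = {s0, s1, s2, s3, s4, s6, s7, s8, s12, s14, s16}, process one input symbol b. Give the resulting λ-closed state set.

{s0, s1, s2, s3, s4, s5, s6, s8, s12, s14, s16}

s4 on b → {s14}.
s16 on b → {s5}.
No b-transition from s0, s1, s2, s3, s6, s7, s8, s12, s14.
Union after reading b: {s5, s14}.
Now take the λ-closure:
From s14 via λ: add s2.
From s2 via λ: add s16.
From s16 via λ: add s3.
From s3 via λ: add s4.
From s4 via λ: add s8.
From s8 via λ: add s0.
From s0 via λ: add s6, s12.
From s6 via λ: add s1.
No new states can be added; the closed set is {s0, s1, s2, s3, s4, s5, s6, s8, s12, s14, s16}.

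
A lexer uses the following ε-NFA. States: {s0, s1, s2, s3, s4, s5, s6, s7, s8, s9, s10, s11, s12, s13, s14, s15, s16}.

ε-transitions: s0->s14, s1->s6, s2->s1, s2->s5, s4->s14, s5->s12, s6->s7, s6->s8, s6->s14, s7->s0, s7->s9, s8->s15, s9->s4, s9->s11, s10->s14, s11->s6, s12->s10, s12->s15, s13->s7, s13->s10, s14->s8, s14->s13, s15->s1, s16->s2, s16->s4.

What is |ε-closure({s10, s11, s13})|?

12

Start with {s10, s11, s13}.
From s10 via ε: add s14.
From s11 via ε: add s6.
From s13 via ε: add s7.
From s6 via ε: add s8.
From s7 via ε: add s0, s9.
From s8 via ε: add s15.
From s9 via ε: add s4.
From s15 via ε: add s1.
ε-closure = {s0, s1, s4, s6, s7, s8, s9, s10, s11, s13, s14, s15}, which has 12 states.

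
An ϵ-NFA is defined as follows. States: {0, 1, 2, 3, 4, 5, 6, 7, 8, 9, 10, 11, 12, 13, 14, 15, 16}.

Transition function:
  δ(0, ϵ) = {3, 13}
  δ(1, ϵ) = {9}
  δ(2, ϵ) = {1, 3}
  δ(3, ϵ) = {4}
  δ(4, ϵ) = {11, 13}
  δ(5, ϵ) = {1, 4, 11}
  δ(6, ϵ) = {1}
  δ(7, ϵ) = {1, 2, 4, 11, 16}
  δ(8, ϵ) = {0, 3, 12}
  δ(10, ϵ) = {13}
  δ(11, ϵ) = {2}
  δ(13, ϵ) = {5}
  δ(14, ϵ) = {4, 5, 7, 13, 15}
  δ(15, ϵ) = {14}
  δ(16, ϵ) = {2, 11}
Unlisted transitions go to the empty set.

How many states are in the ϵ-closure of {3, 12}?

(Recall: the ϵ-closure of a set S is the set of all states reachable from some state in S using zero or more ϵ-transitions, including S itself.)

9

Start with {3, 12}.
From 3 via ϵ: add 4.
From 4 via ϵ: add 11, 13.
From 11 via ϵ: add 2.
From 13 via ϵ: add 5.
From 2 via ϵ: add 1.
From 1 via ϵ: add 9.
ϵ-closure = {1, 2, 3, 4, 5, 9, 11, 12, 13}, which has 9 states.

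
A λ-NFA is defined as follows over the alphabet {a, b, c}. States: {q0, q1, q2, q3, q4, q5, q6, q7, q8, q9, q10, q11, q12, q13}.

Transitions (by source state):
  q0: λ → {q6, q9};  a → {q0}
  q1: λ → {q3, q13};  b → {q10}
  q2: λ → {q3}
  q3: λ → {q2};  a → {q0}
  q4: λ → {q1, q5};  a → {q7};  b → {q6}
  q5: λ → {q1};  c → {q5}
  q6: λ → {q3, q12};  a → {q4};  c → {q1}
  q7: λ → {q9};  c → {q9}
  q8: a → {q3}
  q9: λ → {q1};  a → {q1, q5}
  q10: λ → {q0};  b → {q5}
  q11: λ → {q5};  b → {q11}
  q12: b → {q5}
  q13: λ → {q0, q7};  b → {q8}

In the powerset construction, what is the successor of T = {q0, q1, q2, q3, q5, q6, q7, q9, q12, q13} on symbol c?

q5 on c → {q5}.
q6 on c → {q1}.
q7 on c → {q9}.
No c-transition from q0, q1, q2, q3, q9, q12, q13.
Union after reading c: {q1, q5, q9}.
Now take the λ-closure:
From q1 via λ: add q3, q13.
From q3 via λ: add q2.
From q13 via λ: add q0, q7.
From q0 via λ: add q6.
From q6 via λ: add q12.
No new states can be added; the closed set is {q0, q1, q2, q3, q5, q6, q7, q9, q12, q13}.

{q0, q1, q2, q3, q5, q6, q7, q9, q12, q13}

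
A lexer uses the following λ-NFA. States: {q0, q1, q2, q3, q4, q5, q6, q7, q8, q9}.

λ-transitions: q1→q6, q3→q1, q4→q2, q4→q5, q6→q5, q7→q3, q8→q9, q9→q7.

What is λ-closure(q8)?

{q1, q3, q5, q6, q7, q8, q9}

Start with {q8}.
From q8 via λ: add q9.
From q9 via λ: add q7.
From q7 via λ: add q3.
From q3 via λ: add q1.
From q1 via λ: add q6.
From q6 via λ: add q5.
No new states can be added; the closed set is {q1, q3, q5, q6, q7, q8, q9}.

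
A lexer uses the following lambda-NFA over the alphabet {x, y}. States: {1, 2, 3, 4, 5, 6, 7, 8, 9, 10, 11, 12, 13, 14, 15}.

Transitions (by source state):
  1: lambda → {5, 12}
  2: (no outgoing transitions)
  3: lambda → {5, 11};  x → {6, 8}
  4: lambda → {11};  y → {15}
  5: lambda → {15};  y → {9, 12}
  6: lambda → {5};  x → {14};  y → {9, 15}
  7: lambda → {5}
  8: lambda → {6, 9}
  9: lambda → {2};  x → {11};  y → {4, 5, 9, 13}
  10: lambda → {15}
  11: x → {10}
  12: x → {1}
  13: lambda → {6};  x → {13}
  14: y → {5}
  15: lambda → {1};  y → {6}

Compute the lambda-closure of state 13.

{1, 5, 6, 12, 13, 15}

Start with {13}.
From 13 via lambda: add 6.
From 6 via lambda: add 5.
From 5 via lambda: add 15.
From 15 via lambda: add 1.
From 1 via lambda: add 12.
No new states can be added; the closed set is {1, 5, 6, 12, 13, 15}.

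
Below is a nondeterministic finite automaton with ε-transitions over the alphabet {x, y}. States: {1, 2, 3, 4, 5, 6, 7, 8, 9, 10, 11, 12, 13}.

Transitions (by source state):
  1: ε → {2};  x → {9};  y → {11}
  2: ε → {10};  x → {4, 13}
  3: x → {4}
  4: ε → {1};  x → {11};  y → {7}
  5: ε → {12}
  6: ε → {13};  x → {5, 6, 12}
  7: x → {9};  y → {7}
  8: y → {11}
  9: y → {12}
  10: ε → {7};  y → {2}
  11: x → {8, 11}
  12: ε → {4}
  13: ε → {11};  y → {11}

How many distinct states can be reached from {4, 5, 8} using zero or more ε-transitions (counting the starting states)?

8

Start with {4, 5, 8}.
From 4 via ε: add 1.
From 5 via ε: add 12.
From 1 via ε: add 2.
From 2 via ε: add 10.
From 10 via ε: add 7.
ε-closure = {1, 2, 4, 5, 7, 8, 10, 12}, which has 8 states.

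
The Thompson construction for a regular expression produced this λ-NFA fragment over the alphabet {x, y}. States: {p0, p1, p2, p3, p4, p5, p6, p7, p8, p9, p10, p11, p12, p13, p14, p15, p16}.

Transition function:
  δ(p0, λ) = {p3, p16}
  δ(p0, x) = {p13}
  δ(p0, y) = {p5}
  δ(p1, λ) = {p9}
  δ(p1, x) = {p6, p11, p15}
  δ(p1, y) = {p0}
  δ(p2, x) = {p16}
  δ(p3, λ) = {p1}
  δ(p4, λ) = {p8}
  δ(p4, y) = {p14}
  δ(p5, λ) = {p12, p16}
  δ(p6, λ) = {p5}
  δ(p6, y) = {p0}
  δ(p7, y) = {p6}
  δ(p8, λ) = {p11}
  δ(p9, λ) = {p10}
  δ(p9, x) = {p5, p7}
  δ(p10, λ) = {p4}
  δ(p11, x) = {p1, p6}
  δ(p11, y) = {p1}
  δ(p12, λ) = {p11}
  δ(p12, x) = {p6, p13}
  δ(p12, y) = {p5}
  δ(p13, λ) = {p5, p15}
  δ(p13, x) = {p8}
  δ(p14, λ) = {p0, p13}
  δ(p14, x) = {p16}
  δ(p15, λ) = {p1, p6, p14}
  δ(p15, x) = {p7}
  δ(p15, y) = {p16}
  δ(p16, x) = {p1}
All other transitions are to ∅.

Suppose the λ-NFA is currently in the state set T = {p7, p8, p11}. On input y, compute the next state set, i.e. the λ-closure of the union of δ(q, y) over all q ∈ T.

{p1, p4, p5, p6, p8, p9, p10, p11, p12, p16}

p7 on y → {p6}.
p11 on y → {p1}.
No y-transition from p8.
Union after reading y: {p1, p6}.
Now take the λ-closure:
From p1 via λ: add p9.
From p6 via λ: add p5.
From p5 via λ: add p12, p16.
From p9 via λ: add p10.
From p10 via λ: add p4.
From p12 via λ: add p11.
From p4 via λ: add p8.
No new states can be added; the closed set is {p1, p4, p5, p6, p8, p9, p10, p11, p12, p16}.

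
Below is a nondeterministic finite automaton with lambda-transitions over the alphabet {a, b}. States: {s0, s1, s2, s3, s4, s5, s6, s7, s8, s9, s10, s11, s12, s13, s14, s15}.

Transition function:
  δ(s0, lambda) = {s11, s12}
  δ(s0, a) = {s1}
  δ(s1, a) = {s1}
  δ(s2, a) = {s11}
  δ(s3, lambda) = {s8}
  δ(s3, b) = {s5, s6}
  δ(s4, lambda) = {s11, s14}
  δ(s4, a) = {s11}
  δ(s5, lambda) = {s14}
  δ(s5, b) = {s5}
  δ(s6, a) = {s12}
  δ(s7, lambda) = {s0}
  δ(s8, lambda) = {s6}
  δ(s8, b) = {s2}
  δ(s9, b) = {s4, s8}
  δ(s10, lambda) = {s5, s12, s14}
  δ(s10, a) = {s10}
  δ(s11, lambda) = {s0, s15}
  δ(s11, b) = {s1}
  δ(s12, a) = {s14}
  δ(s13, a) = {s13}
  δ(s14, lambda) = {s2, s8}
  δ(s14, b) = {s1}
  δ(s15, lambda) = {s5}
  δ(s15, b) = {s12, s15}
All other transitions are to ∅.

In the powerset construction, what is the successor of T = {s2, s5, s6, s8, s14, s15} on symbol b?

{s1, s2, s5, s6, s8, s12, s14, s15}

s5 on b → {s5}.
s8 on b → {s2}.
s14 on b → {s1}.
s15 on b → {s12, s15}.
No b-transition from s2, s6.
Union after reading b: {s1, s2, s5, s12, s15}.
Now take the lambda-closure:
From s5 via lambda: add s14.
From s14 via lambda: add s8.
From s8 via lambda: add s6.
No new states can be added; the closed set is {s1, s2, s5, s6, s8, s12, s14, s15}.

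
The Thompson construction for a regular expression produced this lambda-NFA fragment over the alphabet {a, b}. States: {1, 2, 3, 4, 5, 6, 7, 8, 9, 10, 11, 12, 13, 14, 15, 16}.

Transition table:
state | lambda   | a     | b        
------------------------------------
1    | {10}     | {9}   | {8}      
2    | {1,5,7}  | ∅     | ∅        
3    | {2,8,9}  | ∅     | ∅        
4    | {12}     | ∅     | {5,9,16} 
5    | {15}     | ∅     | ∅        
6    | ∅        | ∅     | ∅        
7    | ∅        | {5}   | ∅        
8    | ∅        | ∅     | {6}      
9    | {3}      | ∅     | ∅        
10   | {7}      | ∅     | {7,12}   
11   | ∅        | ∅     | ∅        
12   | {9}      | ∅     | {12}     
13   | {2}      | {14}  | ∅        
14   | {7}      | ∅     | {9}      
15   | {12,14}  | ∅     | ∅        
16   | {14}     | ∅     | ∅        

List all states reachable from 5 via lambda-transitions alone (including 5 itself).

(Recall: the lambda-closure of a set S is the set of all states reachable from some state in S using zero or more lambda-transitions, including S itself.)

{1, 2, 3, 5, 7, 8, 9, 10, 12, 14, 15}

Start with {5}.
From 5 via lambda: add 15.
From 15 via lambda: add 12, 14.
From 12 via lambda: add 9.
From 14 via lambda: add 7.
From 9 via lambda: add 3.
From 3 via lambda: add 2, 8.
From 2 via lambda: add 1.
From 1 via lambda: add 10.
No new states can be added; the closed set is {1, 2, 3, 5, 7, 8, 9, 10, 12, 14, 15}.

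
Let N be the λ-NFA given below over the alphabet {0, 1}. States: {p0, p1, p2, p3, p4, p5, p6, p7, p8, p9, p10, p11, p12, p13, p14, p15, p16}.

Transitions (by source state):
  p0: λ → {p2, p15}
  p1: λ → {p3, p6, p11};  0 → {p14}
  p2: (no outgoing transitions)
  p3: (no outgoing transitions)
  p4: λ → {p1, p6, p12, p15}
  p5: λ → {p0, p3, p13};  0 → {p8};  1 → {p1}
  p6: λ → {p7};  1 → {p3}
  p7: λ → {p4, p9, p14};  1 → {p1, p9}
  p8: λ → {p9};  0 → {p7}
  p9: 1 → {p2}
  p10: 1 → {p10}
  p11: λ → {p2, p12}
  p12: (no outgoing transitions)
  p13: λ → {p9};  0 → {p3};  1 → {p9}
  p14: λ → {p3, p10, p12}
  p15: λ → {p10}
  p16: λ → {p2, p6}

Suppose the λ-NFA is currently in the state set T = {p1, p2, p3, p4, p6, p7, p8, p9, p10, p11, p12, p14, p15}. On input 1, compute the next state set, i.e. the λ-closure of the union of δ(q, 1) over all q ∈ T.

{p1, p2, p3, p4, p6, p7, p9, p10, p11, p12, p14, p15}

p6 on 1 → {p3}.
p7 on 1 → {p1, p9}.
p9 on 1 → {p2}.
p10 on 1 → {p10}.
No 1-transition from p1, p2, p3, p4, p8, p11, p12, p14, p15.
Union after reading 1: {p1, p2, p3, p9, p10}.
Now take the λ-closure:
From p1 via λ: add p6, p11.
From p6 via λ: add p7.
From p11 via λ: add p12.
From p7 via λ: add p4, p14.
From p4 via λ: add p15.
No new states can be added; the closed set is {p1, p2, p3, p4, p6, p7, p9, p10, p11, p12, p14, p15}.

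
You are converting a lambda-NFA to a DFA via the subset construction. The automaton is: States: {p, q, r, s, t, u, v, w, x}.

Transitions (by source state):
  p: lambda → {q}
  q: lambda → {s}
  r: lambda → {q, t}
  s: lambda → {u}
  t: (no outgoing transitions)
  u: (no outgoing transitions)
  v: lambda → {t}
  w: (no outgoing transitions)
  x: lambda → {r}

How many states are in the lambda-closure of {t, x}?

Start with {t, x}.
From x via lambda: add r.
From r via lambda: add q.
From q via lambda: add s.
From s via lambda: add u.
lambda-closure = {q, r, s, t, u, x}, which has 6 states.

6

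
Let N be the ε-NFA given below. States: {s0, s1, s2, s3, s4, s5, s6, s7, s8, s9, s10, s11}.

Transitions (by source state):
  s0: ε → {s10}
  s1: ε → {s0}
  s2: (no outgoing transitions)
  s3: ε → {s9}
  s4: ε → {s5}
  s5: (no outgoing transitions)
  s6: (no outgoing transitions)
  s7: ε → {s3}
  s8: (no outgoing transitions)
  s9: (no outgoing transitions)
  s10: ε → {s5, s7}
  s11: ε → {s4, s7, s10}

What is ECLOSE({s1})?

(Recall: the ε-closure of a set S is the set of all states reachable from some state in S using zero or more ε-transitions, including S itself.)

Start with {s1}.
From s1 via ε: add s0.
From s0 via ε: add s10.
From s10 via ε: add s5, s7.
From s7 via ε: add s3.
From s3 via ε: add s9.
No new states can be added; the closed set is {s0, s1, s3, s5, s7, s9, s10}.

{s0, s1, s3, s5, s7, s9, s10}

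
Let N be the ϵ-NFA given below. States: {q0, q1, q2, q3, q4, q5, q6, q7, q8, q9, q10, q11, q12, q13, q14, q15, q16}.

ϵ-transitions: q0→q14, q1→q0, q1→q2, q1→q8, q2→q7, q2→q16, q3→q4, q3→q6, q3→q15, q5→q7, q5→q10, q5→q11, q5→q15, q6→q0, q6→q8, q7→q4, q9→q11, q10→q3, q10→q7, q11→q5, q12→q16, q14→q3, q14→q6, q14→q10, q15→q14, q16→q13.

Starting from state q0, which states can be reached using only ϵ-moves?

Start with {q0}.
From q0 via ϵ: add q14.
From q14 via ϵ: add q3, q6, q10.
From q3 via ϵ: add q4, q15.
From q6 via ϵ: add q8.
From q10 via ϵ: add q7.
No new states can be added; the closed set is {q0, q3, q4, q6, q7, q8, q10, q14, q15}.

{q0, q3, q4, q6, q7, q8, q10, q14, q15}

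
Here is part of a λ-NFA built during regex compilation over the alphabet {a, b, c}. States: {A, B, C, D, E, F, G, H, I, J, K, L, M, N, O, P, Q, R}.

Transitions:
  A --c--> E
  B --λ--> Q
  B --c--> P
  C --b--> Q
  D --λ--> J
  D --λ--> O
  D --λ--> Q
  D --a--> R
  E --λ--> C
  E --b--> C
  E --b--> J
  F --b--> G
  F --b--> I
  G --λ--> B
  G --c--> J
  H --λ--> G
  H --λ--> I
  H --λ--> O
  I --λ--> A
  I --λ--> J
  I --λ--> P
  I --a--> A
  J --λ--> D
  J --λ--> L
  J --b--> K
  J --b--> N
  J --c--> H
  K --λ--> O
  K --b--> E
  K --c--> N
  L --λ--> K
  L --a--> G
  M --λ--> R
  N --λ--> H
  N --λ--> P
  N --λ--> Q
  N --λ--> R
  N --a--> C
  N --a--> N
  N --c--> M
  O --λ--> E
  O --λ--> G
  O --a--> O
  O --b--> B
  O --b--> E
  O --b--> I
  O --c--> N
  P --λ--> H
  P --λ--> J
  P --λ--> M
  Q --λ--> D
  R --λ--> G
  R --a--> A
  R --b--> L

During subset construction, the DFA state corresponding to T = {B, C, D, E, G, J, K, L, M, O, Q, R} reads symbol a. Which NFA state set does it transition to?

D on a → {R}.
L on a → {G}.
O on a → {O}.
R on a → {A}.
No a-transition from B, C, E, G, J, K, M, Q.
Union after reading a: {A, G, O, R}.
Now take the λ-closure:
From G via λ: add B.
From O via λ: add E.
From B via λ: add Q.
From E via λ: add C.
From Q via λ: add D.
From D via λ: add J.
From J via λ: add L.
From L via λ: add K.
No new states can be added; the closed set is {A, B, C, D, E, G, J, K, L, O, Q, R}.

{A, B, C, D, E, G, J, K, L, O, Q, R}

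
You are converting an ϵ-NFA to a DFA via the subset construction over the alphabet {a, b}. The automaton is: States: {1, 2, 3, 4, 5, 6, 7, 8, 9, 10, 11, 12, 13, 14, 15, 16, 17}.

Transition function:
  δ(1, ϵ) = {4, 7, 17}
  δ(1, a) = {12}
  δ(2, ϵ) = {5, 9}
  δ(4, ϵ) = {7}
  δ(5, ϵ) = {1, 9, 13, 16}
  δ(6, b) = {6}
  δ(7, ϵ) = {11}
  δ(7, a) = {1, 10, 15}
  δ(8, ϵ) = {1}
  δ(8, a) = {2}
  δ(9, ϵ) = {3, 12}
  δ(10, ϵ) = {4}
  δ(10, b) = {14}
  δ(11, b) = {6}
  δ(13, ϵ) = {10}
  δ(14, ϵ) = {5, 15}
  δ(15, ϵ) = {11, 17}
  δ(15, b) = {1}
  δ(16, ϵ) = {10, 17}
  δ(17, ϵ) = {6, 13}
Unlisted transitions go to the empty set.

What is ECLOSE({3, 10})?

{3, 4, 7, 10, 11}

Start with {3, 10}.
From 10 via ϵ: add 4.
From 4 via ϵ: add 7.
From 7 via ϵ: add 11.
No new states can be added; the closed set is {3, 4, 7, 10, 11}.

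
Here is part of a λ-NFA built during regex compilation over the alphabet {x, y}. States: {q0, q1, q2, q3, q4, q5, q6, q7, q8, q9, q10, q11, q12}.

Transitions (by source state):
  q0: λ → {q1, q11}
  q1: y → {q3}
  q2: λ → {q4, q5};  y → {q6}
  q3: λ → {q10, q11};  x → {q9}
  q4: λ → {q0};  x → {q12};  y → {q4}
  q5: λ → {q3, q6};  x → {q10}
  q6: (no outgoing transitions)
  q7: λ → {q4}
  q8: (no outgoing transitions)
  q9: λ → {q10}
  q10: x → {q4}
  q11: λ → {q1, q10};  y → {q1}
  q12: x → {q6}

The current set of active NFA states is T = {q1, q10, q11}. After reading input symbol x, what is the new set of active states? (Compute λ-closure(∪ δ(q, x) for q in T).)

{q0, q1, q4, q10, q11}

q10 on x → {q4}.
No x-transition from q1, q11.
Union after reading x: {q4}.
Now take the λ-closure:
From q4 via λ: add q0.
From q0 via λ: add q1, q11.
From q11 via λ: add q10.
No new states can be added; the closed set is {q0, q1, q4, q10, q11}.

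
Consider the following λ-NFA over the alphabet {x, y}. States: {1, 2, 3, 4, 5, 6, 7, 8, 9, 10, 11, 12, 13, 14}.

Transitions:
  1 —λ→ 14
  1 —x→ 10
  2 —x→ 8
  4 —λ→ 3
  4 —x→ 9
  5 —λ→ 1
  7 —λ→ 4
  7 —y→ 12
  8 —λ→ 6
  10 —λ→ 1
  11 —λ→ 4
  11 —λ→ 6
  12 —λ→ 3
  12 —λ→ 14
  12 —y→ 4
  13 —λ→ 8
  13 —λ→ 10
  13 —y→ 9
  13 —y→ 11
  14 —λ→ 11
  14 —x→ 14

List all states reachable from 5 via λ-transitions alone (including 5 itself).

Start with {5}.
From 5 via λ: add 1.
From 1 via λ: add 14.
From 14 via λ: add 11.
From 11 via λ: add 4, 6.
From 4 via λ: add 3.
No new states can be added; the closed set is {1, 3, 4, 5, 6, 11, 14}.

{1, 3, 4, 5, 6, 11, 14}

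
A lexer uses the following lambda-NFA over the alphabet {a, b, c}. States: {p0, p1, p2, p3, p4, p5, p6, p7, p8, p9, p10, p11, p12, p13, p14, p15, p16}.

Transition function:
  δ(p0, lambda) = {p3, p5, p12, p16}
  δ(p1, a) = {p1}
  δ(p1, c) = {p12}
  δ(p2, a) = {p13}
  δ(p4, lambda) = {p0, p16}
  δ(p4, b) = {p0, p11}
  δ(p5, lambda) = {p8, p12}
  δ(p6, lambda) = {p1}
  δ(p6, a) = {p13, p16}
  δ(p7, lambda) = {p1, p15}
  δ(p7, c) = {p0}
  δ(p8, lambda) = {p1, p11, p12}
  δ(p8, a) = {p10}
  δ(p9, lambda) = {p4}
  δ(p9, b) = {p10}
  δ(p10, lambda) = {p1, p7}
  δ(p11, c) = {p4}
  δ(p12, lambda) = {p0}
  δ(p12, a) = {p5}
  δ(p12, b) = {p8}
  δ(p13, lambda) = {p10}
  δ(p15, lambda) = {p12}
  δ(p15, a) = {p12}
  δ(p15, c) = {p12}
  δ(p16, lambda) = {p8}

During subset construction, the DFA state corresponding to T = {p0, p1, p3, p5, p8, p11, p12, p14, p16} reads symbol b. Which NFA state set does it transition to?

{p0, p1, p3, p5, p8, p11, p12, p16}

p12 on b → {p8}.
No b-transition from p0, p1, p3, p5, p8, p11, p14, p16.
Union after reading b: {p8}.
Now take the lambda-closure:
From p8 via lambda: add p1, p11, p12.
From p12 via lambda: add p0.
From p0 via lambda: add p3, p5, p16.
No new states can be added; the closed set is {p0, p1, p3, p5, p8, p11, p12, p16}.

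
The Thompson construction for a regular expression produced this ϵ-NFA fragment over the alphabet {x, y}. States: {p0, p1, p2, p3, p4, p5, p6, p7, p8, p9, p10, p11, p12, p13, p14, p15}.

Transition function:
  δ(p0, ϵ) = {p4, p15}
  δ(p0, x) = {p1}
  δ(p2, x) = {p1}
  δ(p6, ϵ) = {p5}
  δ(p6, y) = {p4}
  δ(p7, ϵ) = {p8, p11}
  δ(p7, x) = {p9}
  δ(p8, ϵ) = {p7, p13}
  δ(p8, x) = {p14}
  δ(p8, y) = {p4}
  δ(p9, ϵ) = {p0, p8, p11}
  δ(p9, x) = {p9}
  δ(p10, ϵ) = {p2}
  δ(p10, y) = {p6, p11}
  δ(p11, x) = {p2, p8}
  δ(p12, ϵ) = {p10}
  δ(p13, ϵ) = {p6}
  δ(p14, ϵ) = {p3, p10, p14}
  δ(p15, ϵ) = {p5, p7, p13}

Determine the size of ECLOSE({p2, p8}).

Start with {p2, p8}.
From p8 via ϵ: add p7, p13.
From p7 via ϵ: add p11.
From p13 via ϵ: add p6.
From p6 via ϵ: add p5.
ϵ-closure = {p2, p5, p6, p7, p8, p11, p13}, which has 7 states.

7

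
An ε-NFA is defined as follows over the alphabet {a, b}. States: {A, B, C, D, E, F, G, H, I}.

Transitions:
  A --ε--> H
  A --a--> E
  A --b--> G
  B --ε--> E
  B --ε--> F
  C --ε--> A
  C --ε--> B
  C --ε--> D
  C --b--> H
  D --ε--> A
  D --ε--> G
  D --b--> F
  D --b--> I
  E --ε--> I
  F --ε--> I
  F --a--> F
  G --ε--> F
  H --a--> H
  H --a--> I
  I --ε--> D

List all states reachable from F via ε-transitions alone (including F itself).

Start with {F}.
From F via ε: add I.
From I via ε: add D.
From D via ε: add A, G.
From A via ε: add H.
No new states can be added; the closed set is {A, D, F, G, H, I}.

{A, D, F, G, H, I}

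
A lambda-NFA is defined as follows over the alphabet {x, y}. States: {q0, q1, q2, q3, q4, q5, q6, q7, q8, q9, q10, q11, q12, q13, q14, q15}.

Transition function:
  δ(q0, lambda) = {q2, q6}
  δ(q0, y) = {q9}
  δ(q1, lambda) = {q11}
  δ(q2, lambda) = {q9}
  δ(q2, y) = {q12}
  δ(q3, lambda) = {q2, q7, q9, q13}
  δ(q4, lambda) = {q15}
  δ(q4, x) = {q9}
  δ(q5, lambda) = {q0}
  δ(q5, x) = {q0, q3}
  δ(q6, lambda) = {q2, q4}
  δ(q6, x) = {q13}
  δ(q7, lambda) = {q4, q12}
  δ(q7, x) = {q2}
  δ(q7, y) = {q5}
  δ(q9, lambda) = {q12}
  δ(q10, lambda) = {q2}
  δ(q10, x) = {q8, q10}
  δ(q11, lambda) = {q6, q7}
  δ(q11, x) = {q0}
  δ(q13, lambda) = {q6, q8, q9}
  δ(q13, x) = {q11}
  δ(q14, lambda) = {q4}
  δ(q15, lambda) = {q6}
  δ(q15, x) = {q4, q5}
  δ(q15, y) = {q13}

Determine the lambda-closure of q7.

Start with {q7}.
From q7 via lambda: add q4, q12.
From q4 via lambda: add q15.
From q15 via lambda: add q6.
From q6 via lambda: add q2.
From q2 via lambda: add q9.
No new states can be added; the closed set is {q2, q4, q6, q7, q9, q12, q15}.

{q2, q4, q6, q7, q9, q12, q15}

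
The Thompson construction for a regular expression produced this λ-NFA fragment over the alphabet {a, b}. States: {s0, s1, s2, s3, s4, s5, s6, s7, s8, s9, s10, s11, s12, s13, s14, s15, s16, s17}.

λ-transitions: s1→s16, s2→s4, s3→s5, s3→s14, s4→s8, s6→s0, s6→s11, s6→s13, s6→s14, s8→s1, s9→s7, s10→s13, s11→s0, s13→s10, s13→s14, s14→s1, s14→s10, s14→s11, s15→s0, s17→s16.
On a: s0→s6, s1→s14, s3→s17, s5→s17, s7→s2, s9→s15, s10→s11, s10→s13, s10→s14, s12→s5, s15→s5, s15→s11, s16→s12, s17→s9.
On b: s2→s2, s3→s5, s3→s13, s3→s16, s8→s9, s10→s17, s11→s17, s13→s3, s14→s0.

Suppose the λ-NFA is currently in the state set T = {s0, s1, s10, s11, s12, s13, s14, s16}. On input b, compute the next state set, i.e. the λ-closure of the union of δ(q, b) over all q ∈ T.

{s0, s1, s3, s5, s10, s11, s13, s14, s16, s17}

s10 on b → {s17}.
s11 on b → {s17}.
s13 on b → {s3}.
s14 on b → {s0}.
No b-transition from s0, s1, s12, s16.
Union after reading b: {s0, s3, s17}.
Now take the λ-closure:
From s3 via λ: add s5, s14.
From s17 via λ: add s16.
From s14 via λ: add s1, s10, s11.
From s10 via λ: add s13.
No new states can be added; the closed set is {s0, s1, s3, s5, s10, s11, s13, s14, s16, s17}.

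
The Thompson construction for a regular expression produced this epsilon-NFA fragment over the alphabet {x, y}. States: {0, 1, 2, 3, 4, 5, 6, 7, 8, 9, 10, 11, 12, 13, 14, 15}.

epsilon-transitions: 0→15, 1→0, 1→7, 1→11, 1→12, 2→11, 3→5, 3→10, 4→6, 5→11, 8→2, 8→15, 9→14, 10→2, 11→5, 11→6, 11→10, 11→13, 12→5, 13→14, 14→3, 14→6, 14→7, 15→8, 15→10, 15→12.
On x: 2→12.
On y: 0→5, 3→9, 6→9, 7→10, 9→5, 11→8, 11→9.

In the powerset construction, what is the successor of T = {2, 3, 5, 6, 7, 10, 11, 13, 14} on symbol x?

{2, 3, 5, 6, 7, 10, 11, 12, 13, 14}

2 on x → {12}.
No x-transition from 3, 5, 6, 7, 10, 11, 13, 14.
Union after reading x: {12}.
Now take the epsilon-closure:
From 12 via epsilon: add 5.
From 5 via epsilon: add 11.
From 11 via epsilon: add 6, 10, 13.
From 10 via epsilon: add 2.
From 13 via epsilon: add 14.
From 14 via epsilon: add 3, 7.
No new states can be added; the closed set is {2, 3, 5, 6, 7, 10, 11, 12, 13, 14}.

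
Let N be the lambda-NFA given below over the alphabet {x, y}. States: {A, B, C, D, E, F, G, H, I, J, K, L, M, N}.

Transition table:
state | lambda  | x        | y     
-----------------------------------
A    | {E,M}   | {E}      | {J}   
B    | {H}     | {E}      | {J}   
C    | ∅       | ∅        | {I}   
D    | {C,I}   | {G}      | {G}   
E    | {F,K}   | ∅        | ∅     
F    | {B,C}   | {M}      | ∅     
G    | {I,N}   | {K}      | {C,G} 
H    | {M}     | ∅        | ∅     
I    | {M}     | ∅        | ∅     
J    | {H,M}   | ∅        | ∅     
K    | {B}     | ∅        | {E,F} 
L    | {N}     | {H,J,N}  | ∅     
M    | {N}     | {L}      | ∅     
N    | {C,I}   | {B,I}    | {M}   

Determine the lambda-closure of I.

Start with {I}.
From I via lambda: add M.
From M via lambda: add N.
From N via lambda: add C.
No new states can be added; the closed set is {C, I, M, N}.

{C, I, M, N}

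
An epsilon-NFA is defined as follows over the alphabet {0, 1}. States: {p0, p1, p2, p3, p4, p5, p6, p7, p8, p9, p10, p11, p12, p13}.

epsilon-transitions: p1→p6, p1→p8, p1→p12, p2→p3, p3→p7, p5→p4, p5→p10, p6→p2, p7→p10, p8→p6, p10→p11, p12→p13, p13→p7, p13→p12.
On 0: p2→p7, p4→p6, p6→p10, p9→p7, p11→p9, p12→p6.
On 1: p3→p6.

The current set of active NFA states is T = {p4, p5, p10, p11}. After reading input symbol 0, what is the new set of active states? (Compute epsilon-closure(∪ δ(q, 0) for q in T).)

p4 on 0 → {p6}.
p11 on 0 → {p9}.
No 0-transition from p5, p10.
Union after reading 0: {p6, p9}.
Now take the epsilon-closure:
From p6 via epsilon: add p2.
From p2 via epsilon: add p3.
From p3 via epsilon: add p7.
From p7 via epsilon: add p10.
From p10 via epsilon: add p11.
No new states can be added; the closed set is {p2, p3, p6, p7, p9, p10, p11}.

{p2, p3, p6, p7, p9, p10, p11}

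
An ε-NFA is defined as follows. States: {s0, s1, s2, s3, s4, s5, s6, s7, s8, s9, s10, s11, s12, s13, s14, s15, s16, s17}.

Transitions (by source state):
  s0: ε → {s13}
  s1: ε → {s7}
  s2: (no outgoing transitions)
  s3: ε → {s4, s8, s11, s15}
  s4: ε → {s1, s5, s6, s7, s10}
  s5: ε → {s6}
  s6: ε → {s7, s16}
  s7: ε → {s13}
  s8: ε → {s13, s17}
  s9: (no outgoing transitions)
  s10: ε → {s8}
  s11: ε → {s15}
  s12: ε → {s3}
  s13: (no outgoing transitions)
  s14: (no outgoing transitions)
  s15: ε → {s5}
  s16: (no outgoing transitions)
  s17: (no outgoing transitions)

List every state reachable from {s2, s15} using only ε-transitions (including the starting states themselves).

Start with {s2, s15}.
From s15 via ε: add s5.
From s5 via ε: add s6.
From s6 via ε: add s7, s16.
From s7 via ε: add s13.
No new states can be added; the closed set is {s2, s5, s6, s7, s13, s15, s16}.

{s2, s5, s6, s7, s13, s15, s16}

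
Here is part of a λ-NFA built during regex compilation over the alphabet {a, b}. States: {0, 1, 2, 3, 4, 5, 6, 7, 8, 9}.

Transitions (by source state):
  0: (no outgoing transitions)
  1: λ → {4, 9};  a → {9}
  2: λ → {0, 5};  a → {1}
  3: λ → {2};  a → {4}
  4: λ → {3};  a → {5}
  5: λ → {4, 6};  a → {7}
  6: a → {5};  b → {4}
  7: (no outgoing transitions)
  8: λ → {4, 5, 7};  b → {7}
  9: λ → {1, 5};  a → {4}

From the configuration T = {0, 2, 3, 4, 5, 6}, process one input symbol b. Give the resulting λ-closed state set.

{0, 2, 3, 4, 5, 6}

6 on b → {4}.
No b-transition from 0, 2, 3, 4, 5.
Union after reading b: {4}.
Now take the λ-closure:
From 4 via λ: add 3.
From 3 via λ: add 2.
From 2 via λ: add 0, 5.
From 5 via λ: add 6.
No new states can be added; the closed set is {0, 2, 3, 4, 5, 6}.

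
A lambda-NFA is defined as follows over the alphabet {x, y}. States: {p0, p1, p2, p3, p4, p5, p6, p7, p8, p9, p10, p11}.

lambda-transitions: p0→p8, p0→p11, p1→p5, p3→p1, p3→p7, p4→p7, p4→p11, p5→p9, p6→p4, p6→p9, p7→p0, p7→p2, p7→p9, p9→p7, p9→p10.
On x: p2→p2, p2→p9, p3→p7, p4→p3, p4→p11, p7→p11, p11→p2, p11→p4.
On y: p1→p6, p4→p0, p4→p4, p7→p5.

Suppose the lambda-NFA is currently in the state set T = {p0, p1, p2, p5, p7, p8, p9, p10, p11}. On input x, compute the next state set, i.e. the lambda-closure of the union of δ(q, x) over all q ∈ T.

{p0, p2, p4, p7, p8, p9, p10, p11}

p2 on x → {p2, p9}.
p7 on x → {p11}.
p11 on x → {p2, p4}.
No x-transition from p0, p1, p5, p8, p9, p10.
Union after reading x: {p2, p4, p9, p11}.
Now take the lambda-closure:
From p4 via lambda: add p7.
From p9 via lambda: add p10.
From p7 via lambda: add p0.
From p0 via lambda: add p8.
No new states can be added; the closed set is {p0, p2, p4, p7, p8, p9, p10, p11}.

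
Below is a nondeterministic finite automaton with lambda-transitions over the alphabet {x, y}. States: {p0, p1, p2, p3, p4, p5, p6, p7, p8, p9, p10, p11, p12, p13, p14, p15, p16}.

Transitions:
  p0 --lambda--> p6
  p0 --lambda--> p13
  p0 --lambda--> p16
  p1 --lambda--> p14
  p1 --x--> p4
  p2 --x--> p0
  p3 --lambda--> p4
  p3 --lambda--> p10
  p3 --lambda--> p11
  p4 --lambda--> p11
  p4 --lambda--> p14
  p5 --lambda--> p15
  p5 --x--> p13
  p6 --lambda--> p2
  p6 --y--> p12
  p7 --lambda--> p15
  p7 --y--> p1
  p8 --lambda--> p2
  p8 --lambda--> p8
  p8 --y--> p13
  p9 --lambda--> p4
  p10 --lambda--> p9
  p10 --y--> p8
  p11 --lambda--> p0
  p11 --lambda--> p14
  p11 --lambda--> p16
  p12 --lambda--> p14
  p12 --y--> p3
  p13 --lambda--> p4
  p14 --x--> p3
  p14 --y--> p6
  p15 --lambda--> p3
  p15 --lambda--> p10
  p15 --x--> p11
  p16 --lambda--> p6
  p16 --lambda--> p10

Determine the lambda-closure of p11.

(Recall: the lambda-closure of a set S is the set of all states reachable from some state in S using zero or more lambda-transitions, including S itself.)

{p0, p2, p4, p6, p9, p10, p11, p13, p14, p16}

Start with {p11}.
From p11 via lambda: add p0, p14, p16.
From p0 via lambda: add p6, p13.
From p16 via lambda: add p10.
From p6 via lambda: add p2.
From p10 via lambda: add p9.
From p13 via lambda: add p4.
No new states can be added; the closed set is {p0, p2, p4, p6, p9, p10, p11, p13, p14, p16}.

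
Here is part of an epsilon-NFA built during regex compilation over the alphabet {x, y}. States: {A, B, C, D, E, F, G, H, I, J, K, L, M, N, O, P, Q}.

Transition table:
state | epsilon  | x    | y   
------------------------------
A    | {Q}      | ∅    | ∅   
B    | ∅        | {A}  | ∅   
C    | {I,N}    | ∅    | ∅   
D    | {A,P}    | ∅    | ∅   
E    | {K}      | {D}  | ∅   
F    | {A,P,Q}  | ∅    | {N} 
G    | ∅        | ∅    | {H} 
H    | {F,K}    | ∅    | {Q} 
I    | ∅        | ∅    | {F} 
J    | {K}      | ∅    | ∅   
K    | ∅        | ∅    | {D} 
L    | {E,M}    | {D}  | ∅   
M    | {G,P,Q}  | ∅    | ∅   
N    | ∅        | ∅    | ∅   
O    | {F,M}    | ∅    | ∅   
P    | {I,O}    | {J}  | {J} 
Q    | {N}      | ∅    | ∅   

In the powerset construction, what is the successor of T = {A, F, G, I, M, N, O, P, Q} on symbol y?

F on y → {N}.
G on y → {H}.
I on y → {F}.
P on y → {J}.
No y-transition from A, M, N, O, Q.
Union after reading y: {F, H, J, N}.
Now take the epsilon-closure:
From F via epsilon: add A, P, Q.
From H via epsilon: add K.
From P via epsilon: add I, O.
From O via epsilon: add M.
From M via epsilon: add G.
No new states can be added; the closed set is {A, F, G, H, I, J, K, M, N, O, P, Q}.

{A, F, G, H, I, J, K, M, N, O, P, Q}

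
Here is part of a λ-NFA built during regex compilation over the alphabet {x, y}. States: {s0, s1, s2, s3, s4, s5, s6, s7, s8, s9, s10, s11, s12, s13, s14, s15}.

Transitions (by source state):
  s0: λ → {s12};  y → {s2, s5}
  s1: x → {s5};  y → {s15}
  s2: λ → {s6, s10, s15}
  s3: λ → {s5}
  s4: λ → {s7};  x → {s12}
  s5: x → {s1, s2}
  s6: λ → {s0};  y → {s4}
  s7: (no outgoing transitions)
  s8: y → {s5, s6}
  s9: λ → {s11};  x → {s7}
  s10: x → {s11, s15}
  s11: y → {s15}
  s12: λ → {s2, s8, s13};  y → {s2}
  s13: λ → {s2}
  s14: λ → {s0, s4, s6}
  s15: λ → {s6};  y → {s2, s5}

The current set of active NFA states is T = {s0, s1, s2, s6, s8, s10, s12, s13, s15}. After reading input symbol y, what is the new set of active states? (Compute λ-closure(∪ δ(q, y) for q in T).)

s0 on y → {s2, s5}.
s1 on y → {s15}.
s6 on y → {s4}.
s8 on y → {s5, s6}.
s12 on y → {s2}.
s15 on y → {s2, s5}.
No y-transition from s2, s10, s13.
Union after reading y: {s2, s4, s5, s6, s15}.
Now take the λ-closure:
From s2 via λ: add s10.
From s4 via λ: add s7.
From s6 via λ: add s0.
From s0 via λ: add s12.
From s12 via λ: add s8, s13.
No new states can be added; the closed set is {s0, s2, s4, s5, s6, s7, s8, s10, s12, s13, s15}.

{s0, s2, s4, s5, s6, s7, s8, s10, s12, s13, s15}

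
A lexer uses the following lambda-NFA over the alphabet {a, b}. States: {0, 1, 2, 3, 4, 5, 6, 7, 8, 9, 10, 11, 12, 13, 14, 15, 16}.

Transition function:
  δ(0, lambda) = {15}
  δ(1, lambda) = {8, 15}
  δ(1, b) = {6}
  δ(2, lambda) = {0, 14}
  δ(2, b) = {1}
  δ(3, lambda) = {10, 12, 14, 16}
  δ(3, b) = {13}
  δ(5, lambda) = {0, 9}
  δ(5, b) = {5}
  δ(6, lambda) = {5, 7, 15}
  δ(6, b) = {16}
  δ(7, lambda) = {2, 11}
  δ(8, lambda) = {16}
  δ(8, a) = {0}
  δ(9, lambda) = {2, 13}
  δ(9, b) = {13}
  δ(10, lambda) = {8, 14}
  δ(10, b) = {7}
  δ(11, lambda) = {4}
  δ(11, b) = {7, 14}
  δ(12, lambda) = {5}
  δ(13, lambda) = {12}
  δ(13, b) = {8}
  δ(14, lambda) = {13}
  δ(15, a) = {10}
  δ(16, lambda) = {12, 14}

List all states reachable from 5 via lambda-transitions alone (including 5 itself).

{0, 2, 5, 9, 12, 13, 14, 15}

Start with {5}.
From 5 via lambda: add 0, 9.
From 0 via lambda: add 15.
From 9 via lambda: add 2, 13.
From 2 via lambda: add 14.
From 13 via lambda: add 12.
No new states can be added; the closed set is {0, 2, 5, 9, 12, 13, 14, 15}.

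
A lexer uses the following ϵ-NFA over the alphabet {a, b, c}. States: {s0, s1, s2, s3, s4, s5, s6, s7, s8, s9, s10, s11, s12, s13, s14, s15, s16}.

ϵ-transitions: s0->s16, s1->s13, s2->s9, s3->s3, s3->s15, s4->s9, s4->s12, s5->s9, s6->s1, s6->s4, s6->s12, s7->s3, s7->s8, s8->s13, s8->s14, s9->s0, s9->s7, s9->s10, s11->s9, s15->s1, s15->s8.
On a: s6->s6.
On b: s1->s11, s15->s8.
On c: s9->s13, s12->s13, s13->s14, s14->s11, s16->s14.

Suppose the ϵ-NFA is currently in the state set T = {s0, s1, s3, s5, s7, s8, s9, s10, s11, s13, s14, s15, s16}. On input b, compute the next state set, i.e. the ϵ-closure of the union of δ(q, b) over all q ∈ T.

{s0, s1, s3, s7, s8, s9, s10, s11, s13, s14, s15, s16}

s1 on b → {s11}.
s15 on b → {s8}.
No b-transition from s0, s3, s5, s7, s8, s9, s10, s11, s13, s14, s16.
Union after reading b: {s8, s11}.
Now take the ϵ-closure:
From s8 via ϵ: add s13, s14.
From s11 via ϵ: add s9.
From s9 via ϵ: add s0, s7, s10.
From s0 via ϵ: add s16.
From s7 via ϵ: add s3.
From s3 via ϵ: add s15.
From s15 via ϵ: add s1.
No new states can be added; the closed set is {s0, s1, s3, s7, s8, s9, s10, s11, s13, s14, s15, s16}.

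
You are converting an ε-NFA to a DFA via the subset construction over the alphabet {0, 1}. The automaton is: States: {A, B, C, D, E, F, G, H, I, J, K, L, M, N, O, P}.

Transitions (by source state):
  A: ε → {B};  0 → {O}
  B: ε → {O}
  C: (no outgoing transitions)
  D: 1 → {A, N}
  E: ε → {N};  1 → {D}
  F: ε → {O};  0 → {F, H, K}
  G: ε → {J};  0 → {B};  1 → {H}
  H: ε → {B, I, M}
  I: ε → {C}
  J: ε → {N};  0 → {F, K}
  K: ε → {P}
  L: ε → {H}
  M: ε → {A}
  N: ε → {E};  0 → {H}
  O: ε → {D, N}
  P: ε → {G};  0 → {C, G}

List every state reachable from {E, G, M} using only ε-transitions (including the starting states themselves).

{A, B, D, E, G, J, M, N, O}

Start with {E, G, M}.
From E via ε: add N.
From G via ε: add J.
From M via ε: add A.
From A via ε: add B.
From B via ε: add O.
From O via ε: add D.
No new states can be added; the closed set is {A, B, D, E, G, J, M, N, O}.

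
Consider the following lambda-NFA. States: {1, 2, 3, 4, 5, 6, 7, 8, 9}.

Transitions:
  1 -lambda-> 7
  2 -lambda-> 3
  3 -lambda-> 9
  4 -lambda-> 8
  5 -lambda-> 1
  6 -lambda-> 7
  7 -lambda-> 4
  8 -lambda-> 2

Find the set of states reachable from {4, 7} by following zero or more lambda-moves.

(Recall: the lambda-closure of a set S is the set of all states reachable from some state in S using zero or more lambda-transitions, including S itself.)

Start with {4, 7}.
From 4 via lambda: add 8.
From 8 via lambda: add 2.
From 2 via lambda: add 3.
From 3 via lambda: add 9.
No new states can be added; the closed set is {2, 3, 4, 7, 8, 9}.

{2, 3, 4, 7, 8, 9}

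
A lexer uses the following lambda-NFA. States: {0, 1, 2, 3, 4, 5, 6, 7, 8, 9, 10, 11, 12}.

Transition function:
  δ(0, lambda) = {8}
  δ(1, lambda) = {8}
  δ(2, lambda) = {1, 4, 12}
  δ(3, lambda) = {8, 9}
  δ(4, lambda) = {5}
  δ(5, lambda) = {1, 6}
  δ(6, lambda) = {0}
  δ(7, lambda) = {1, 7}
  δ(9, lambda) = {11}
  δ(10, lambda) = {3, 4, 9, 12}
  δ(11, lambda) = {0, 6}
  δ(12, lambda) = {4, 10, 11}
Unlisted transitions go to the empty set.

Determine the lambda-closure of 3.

{0, 3, 6, 8, 9, 11}

Start with {3}.
From 3 via lambda: add 8, 9.
From 9 via lambda: add 11.
From 11 via lambda: add 0, 6.
No new states can be added; the closed set is {0, 3, 6, 8, 9, 11}.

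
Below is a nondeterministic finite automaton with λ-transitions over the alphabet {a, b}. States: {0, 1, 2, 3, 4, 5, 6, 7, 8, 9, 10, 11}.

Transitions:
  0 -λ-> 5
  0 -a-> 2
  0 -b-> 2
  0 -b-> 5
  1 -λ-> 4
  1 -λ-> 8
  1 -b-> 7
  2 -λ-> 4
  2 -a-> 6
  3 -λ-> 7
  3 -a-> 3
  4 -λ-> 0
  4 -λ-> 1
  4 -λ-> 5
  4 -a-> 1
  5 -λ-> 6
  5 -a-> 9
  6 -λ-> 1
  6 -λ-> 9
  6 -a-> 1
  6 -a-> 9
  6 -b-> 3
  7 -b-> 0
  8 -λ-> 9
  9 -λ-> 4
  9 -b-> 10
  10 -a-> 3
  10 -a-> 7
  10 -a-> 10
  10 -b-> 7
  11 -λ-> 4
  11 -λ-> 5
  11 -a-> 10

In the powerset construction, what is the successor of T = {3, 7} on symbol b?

{0, 1, 4, 5, 6, 8, 9}

7 on b → {0}.
No b-transition from 3.
Union after reading b: {0}.
Now take the λ-closure:
From 0 via λ: add 5.
From 5 via λ: add 6.
From 6 via λ: add 1, 9.
From 1 via λ: add 4, 8.
No new states can be added; the closed set is {0, 1, 4, 5, 6, 8, 9}.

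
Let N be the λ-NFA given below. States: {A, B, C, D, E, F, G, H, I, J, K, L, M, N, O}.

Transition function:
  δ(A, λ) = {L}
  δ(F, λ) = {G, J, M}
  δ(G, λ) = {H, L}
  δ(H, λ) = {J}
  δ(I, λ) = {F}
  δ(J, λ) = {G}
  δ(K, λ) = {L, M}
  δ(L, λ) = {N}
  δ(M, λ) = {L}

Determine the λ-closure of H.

{G, H, J, L, N}

Start with {H}.
From H via λ: add J.
From J via λ: add G.
From G via λ: add L.
From L via λ: add N.
No new states can be added; the closed set is {G, H, J, L, N}.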